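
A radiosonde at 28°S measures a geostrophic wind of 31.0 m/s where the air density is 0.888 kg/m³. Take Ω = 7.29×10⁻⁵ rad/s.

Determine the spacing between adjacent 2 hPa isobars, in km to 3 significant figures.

106 km

Coriolis parameter at 28°S:
f = 2Ω sin φ = 2 × 7.29×10⁻⁵ × sin 28° = 6.84×10⁻⁵ s⁻¹
Geostrophic balance rearranged: |∂P/∂n| = f ρ V_g
|∂P/∂n| = 6.84×10⁻⁵ × 0.888 × 31.0 = 1.88×10⁻³ Pa/m
Isobar spacing: Δn = ΔP/|∂P/∂n| = 200 Pa / 1.88×10⁻³ Pa/m = 106142 m ≈ 106 km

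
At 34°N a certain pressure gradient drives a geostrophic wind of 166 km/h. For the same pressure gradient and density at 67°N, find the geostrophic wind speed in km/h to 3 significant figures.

101 km/h

With the same pressure gradient and density, V_g ∝ 1/f ∝ 1/sin φ.
V₂ = V₁ · sin φ₁ / sin φ₂ = 166 × sin 34° / sin 67°
V₂ = 166 × 0.5592/0.9205 = 101 km/h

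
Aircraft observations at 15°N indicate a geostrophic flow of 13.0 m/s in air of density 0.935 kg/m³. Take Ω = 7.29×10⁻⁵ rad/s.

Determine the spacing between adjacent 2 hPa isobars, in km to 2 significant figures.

440 km

Coriolis parameter at 15°N:
f = 2Ω sin φ = 2 × 7.29×10⁻⁵ × sin 15° = 3.77×10⁻⁵ s⁻¹
Geostrophic balance rearranged: |∂P/∂n| = f ρ V_g
|∂P/∂n| = 3.77×10⁻⁵ × 0.935 × 13.0 = 4.59×10⁻⁴ Pa/m
Isobar spacing: Δn = ΔP/|∂P/∂n| = 200 Pa / 4.59×10⁻⁴ Pa/m = 436035 m ≈ 440 km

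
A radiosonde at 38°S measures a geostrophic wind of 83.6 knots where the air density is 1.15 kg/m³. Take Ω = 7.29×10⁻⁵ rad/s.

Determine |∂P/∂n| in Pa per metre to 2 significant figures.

4.4×10⁻³ Pa/m

Coriolis parameter at 38°S:
f = 2Ω sin φ = 2 × 7.29×10⁻⁵ × sin 38° = 8.98×10⁻⁵ s⁻¹
Wind speed in SI: 83.6 knots = 43.0 m/s
Geostrophic balance rearranged: |∂P/∂n| = f ρ V_g
|∂P/∂n| = 8.98×10⁻⁵ × 1.15 × 43.0 = 4.44×10⁻³ Pa/m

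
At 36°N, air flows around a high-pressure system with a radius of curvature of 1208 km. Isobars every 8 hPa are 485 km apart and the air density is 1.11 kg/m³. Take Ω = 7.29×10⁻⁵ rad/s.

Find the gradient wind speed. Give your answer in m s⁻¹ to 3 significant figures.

Coriolis parameter at 36°N:
f = 2Ω sin φ = 2 × 7.29×10⁻⁵ × sin 36° = 8.57×10⁻⁵ s⁻¹
Pressure gradient: |∂P/∂n| = 800 Pa / 485000 m = 1.65×10⁻³ Pa/m
Geostrophic speed: V_g = |∂P/∂n|/(fρ) = 1.65×10⁻³/(8.57×10⁻⁵ × 1.11) = 17.3 m/s
Around a high, pressure-gradient force acts outward with centrifugal, so Coriolis balances both:
fV = (1/ρ)|∂P/∂n| + V²/R  →  V² − fR·V + fR·V_g = 0
With fR = 8.57×10⁻⁵ × 1208×10³ m = 104 m/s:
V = [fR − √((fR)² − 4 fR V_g)]/2 = [104 − √(104² − 4×104×17.3)]/2 = 22 m/s
Supergeostrophic (V > V_g = 17.3 m/s), as expected around a high.

22.0 m s⁻¹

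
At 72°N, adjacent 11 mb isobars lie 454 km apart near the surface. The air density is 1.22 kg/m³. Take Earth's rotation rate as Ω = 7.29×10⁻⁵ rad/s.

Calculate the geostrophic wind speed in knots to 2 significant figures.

Coriolis parameter at 72°N:
f = 2Ω sin φ = 2 × 7.29×10⁻⁵ × sin 72° = 1.39×10⁻⁴ s⁻¹
Pressure gradient: |∂P/∂n| = 1100 Pa / 454000 m = 2.42×10⁻³ Pa/m
Geostrophic balance (pressure-gradient force = Coriolis force):
V_g = (1/(fρ)) |∂P/∂n| = 2.42×10⁻³ / (1.39×10⁻⁴ × 1.22) = 14.3 m/s
Converting: 14.3 m/s × 1.944 = 28 knots

28 knots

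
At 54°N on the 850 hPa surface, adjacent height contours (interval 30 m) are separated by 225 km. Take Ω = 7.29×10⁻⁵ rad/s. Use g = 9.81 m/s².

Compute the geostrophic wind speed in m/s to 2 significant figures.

11 m/s

Coriolis parameter at 54°N:
f = 2Ω sin φ = 2 × 7.29×10⁻⁵ × sin 54° = 1.18×10⁻⁴ s⁻¹
Height gradient: |∂Z/∂n| = 30 m / 225000 m = 1.33×10⁻⁴
On a pressure surface, geostrophic balance gives V_g = (g/f)|∂Z/∂n|:
V_g = 9.81 × 1.33×10⁻⁴ / 1.18×10⁻⁴ = 11.1 m/s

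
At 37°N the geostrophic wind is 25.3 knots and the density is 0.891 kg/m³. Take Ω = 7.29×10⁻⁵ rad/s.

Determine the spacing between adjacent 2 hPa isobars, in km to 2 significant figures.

200 km

Coriolis parameter at 37°N:
f = 2Ω sin φ = 2 × 7.29×10⁻⁵ × sin 37° = 8.77×10⁻⁵ s⁻¹
Wind speed in SI: 25.3 knots = 13.0 m/s
Geostrophic balance rearranged: |∂P/∂n| = f ρ V_g
|∂P/∂n| = 8.77×10⁻⁵ × 0.891 × 13.0 = 1.02×10⁻³ Pa/m
Isobar spacing: Δn = ΔP/|∂P/∂n| = 200 Pa / 1.02×10⁻³ Pa/m = 196550 m ≈ 200 km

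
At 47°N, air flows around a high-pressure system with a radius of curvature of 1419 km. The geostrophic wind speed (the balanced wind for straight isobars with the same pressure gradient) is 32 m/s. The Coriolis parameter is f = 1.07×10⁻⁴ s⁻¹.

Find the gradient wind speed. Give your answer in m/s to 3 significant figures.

Around a high, pressure-gradient force acts outward with centrifugal, so Coriolis balances both:
fV = (1/ρ)|∂P/∂n| + V²/R  →  V² − fR·V + fR·V_g = 0
With fR = 1.07×10⁻⁴ × 1419×10³ m = 152 m/s:
V = [fR − √((fR)² − 4 fR V_g)]/2 = [152 − √(152² − 4×152×32)]/2 = 45.8 m/s
Supergeostrophic (V > V_g = 32 m/s), as expected around a high.

45.8 m/s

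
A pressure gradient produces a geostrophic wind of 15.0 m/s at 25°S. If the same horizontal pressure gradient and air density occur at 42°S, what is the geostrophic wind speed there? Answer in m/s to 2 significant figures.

With the same pressure gradient and density, V_g ∝ 1/f ∝ 1/sin φ.
V₂ = V₁ · sin φ₁ / sin φ₂ = 15.0 × sin 25° / sin 42°
V₂ = 15.0 × 0.4226/0.6691 = 9.5 m/s

9.5 m/s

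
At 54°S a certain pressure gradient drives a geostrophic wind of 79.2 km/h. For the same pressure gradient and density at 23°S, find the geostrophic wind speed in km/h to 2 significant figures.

With the same pressure gradient and density, V_g ∝ 1/f ∝ 1/sin φ.
V₂ = V₁ · sin φ₁ / sin φ₂ = 79.2 × sin 54° / sin 23°
V₂ = 79.2 × 0.8090/0.3907 = 160 km/h

160 km/h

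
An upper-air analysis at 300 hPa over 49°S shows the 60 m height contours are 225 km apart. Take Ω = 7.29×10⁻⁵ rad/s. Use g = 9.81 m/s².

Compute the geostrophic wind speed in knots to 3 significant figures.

46.2 knots

Coriolis parameter at 49°S:
f = 2Ω sin φ = 2 × 7.29×10⁻⁵ × sin 49° = 1.10×10⁻⁴ s⁻¹
Height gradient: |∂Z/∂n| = 60 m / 225000 m = 2.67×10⁻⁴
On a pressure surface, geostrophic balance gives V_g = (g/f)|∂Z/∂n|:
V_g = 9.81 × 2.67×10⁻⁴ / 1.10×10⁻⁴ = 23.8 m/s
Converting: 23.8 m/s × 1.944 = 46.2 knots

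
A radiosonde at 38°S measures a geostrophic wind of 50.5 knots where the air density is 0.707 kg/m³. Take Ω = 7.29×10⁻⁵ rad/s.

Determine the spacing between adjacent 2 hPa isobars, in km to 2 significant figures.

120 km

Coriolis parameter at 38°S:
f = 2Ω sin φ = 2 × 7.29×10⁻⁵ × sin 38° = 8.98×10⁻⁵ s⁻¹
Wind speed in SI: 50.5 knots = 26.0 m/s
Geostrophic balance rearranged: |∂P/∂n| = f ρ V_g
|∂P/∂n| = 8.98×10⁻⁵ × 0.707 × 26.0 = 1.65×10⁻³ Pa/m
Isobar spacing: Δn = ΔP/|∂P/∂n| = 200 Pa / 1.65×10⁻³ Pa/m = 121306 m ≈ 120 km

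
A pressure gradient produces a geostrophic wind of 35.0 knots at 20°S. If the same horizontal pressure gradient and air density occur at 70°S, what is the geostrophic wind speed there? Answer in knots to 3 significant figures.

12.7 knots

With the same pressure gradient and density, V_g ∝ 1/f ∝ 1/sin φ.
V₂ = V₁ · sin φ₁ / sin φ₂ = 35.0 × sin 20° / sin 70°
V₂ = 35.0 × 0.3420/0.9397 = 12.7 knots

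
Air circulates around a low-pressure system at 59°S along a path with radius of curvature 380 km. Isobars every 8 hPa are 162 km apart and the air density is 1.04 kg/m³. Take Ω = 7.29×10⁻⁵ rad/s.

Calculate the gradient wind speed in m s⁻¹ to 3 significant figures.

24.9 m s⁻¹

Coriolis parameter at 59°S:
f = 2Ω sin φ = 2 × 7.29×10⁻⁵ × sin 59° = 1.25×10⁻⁴ s⁻¹
Pressure gradient: |∂P/∂n| = 800 Pa / 162000 m = 4.94×10⁻³ Pa/m
Geostrophic speed: V_g = |∂P/∂n|/(fρ) = 4.94×10⁻³/(1.25×10⁻⁴ × 1.04) = 38.0 m/s
Around a low, centrifugal force acts outward with Coriolis, so pressure-gradient force balances both:
(1/ρ)|∂P/∂n| = fV + V²/R  →  V² + fR·V − fR·V_g = 0
With fR = 1.25×10⁻⁴ × 380×10³ m = 47.5 m/s:
V = [−fR + √((fR)² + 4 fR V_g)]/2 = [−47.5 + √(47.5² + 4×47.5×38)]/2 = 24.9 m/s
Subgeostrophic (V < V_g = 38 m/s), as expected around a low.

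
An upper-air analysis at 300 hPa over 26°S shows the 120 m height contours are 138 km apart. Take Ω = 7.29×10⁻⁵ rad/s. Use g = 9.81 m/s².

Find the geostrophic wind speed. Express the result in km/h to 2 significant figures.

480 km/h

Coriolis parameter at 26°S:
f = 2Ω sin φ = 2 × 7.29×10⁻⁵ × sin 26° = 6.39×10⁻⁵ s⁻¹
Height gradient: |∂Z/∂n| = 120 m / 138000 m = 8.70×10⁻⁴
On a pressure surface, geostrophic balance gives V_g = (g/f)|∂Z/∂n|:
V_g = 9.81 × 8.70×10⁻⁴ / 6.39×10⁻⁵ = 133 m/s
Converting: 133 m/s × 3.6 = 480 km/h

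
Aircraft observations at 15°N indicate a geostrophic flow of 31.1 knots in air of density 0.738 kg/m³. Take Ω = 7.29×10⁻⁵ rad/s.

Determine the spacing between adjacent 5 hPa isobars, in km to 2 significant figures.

1100 km

Coriolis parameter at 15°N:
f = 2Ω sin φ = 2 × 7.29×10⁻⁵ × sin 15° = 3.77×10⁻⁵ s⁻¹
Wind speed in SI: 31.1 knots = 16.0 m/s
Geostrophic balance rearranged: |∂P/∂n| = f ρ V_g
|∂P/∂n| = 3.77×10⁻⁵ × 0.738 × 16.0 = 4.46×10⁻⁴ Pa/m
Isobar spacing: Δn = ΔP/|∂P/∂n| = 500 Pa / 4.46×10⁻⁴ Pa/m = 1122177 m ≈ 1100 km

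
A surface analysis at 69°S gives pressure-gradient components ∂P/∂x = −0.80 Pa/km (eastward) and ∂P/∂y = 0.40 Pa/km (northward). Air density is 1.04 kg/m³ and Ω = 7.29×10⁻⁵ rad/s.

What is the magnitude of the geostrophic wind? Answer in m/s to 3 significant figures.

6.32 m/s

Coriolis parameter at 69°S:
f = 2Ω sin φ = 2 × 7.29×10⁻⁵ × sin 69° = 1.36×10⁻⁴ s⁻¹
In the Southern Hemisphere f is negative: f = −1.36×10⁻⁴ s⁻¹.
Component geostrophic relations (x east, y north):
u_g = −(1/(fρ)) ∂P/∂y,  v_g = (1/(fρ)) ∂P/∂x
u_g = −(0.40×10⁻³)/(−1.36×10⁻⁴ × 1.04) = 2.83 m/s;  v_g = (−0.80×10⁻³)/(−1.36×10⁻⁴ × 1.04) = 5.65 m/s
|V_g| = √(u_g² + v_g²) = 6.32 m/s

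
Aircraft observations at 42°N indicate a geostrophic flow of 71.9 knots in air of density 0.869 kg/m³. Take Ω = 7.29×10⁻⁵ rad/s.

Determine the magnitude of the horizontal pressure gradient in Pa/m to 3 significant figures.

Coriolis parameter at 42°N:
f = 2Ω sin φ = 2 × 7.29×10⁻⁵ × sin 42° = 9.76×10⁻⁵ s⁻¹
Wind speed in SI: 71.9 knots = 37.0 m/s
Geostrophic balance rearranged: |∂P/∂n| = f ρ V_g
|∂P/∂n| = 9.76×10⁻⁵ × 0.869 × 37.0 = 3.14×10⁻³ Pa/m

3.14×10⁻³ Pa/m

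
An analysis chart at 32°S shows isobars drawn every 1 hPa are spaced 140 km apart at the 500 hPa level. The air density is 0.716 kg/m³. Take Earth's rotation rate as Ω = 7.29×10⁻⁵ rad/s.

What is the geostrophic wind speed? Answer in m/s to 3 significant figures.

12.9 m/s

Coriolis parameter at 32°S:
f = 2Ω sin φ = 2 × 7.29×10⁻⁵ × sin 32° = 7.73×10⁻⁵ s⁻¹
Pressure gradient: |∂P/∂n| = 100 Pa / 140000 m = 7.14×10⁻⁴ Pa/m
Geostrophic balance (pressure-gradient force = Coriolis force):
V_g = (1/(fρ)) |∂P/∂n| = 7.14×10⁻⁴ / (7.73×10⁻⁵ × 0.716) = 12.9 m/s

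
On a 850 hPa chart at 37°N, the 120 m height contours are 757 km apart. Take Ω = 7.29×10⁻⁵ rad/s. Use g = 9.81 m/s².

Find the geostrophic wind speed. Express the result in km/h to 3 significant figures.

63.8 km/h

Coriolis parameter at 37°N:
f = 2Ω sin φ = 2 × 7.29×10⁻⁵ × sin 37° = 8.77×10⁻⁵ s⁻¹
Height gradient: |∂Z/∂n| = 120 m / 757000 m = 1.59×10⁻⁴
On a pressure surface, geostrophic balance gives V_g = (g/f)|∂Z/∂n|:
V_g = 9.81 × 1.59×10⁻⁴ / 8.77×10⁻⁵ = 17.7 m/s
Converting: 17.7 m/s × 3.6 = 63.8 km/h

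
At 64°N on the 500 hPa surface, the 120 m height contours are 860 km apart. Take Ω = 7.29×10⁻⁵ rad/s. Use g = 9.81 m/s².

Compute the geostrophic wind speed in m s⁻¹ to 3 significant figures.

10.4 m s⁻¹

Coriolis parameter at 64°N:
f = 2Ω sin φ = 2 × 7.29×10⁻⁵ × sin 64° = 1.31×10⁻⁴ s⁻¹
Height gradient: |∂Z/∂n| = 120 m / 860000 m = 1.40×10⁻⁴
On a pressure surface, geostrophic balance gives V_g = (g/f)|∂Z/∂n|:
V_g = 9.81 × 1.40×10⁻⁴ / 1.31×10⁻⁴ = 10.4 m/s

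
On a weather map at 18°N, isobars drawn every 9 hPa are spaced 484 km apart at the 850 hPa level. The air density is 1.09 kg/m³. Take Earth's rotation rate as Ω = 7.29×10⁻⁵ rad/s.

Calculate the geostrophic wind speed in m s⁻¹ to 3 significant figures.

37.9 m s⁻¹

Coriolis parameter at 18°N:
f = 2Ω sin φ = 2 × 7.29×10⁻⁵ × sin 18° = 4.51×10⁻⁵ s⁻¹
Pressure gradient: |∂P/∂n| = 900 Pa / 484000 m = 1.86×10⁻³ Pa/m
Geostrophic balance (pressure-gradient force = Coriolis force):
V_g = (1/(fρ)) |∂P/∂n| = 1.86×10⁻³ / (4.51×10⁻⁵ × 1.09) = 37.9 m/s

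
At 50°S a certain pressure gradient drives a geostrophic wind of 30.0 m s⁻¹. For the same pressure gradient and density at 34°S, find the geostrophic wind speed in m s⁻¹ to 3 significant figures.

With the same pressure gradient and density, V_g ∝ 1/f ∝ 1/sin φ.
V₂ = V₁ · sin φ₁ / sin φ₂ = 30.0 × sin 50° / sin 34°
V₂ = 30.0 × 0.7660/0.5592 = 41.1 m s⁻¹

41.1 m s⁻¹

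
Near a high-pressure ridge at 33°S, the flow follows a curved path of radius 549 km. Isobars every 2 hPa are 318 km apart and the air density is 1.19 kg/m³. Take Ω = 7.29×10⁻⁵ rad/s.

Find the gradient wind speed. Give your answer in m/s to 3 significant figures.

Coriolis parameter at 33°S:
f = 2Ω sin φ = 2 × 7.29×10⁻⁵ × sin 33° = 7.94×10⁻⁵ s⁻¹
Pressure gradient: |∂P/∂n| = 200 Pa / 318000 m = 6.29×10⁻⁴ Pa/m
Geostrophic speed: V_g = |∂P/∂n|/(fρ) = 6.29×10⁻⁴/(7.94×10⁻⁵ × 1.19) = 6.66 m/s
Around a high, pressure-gradient force acts outward with centrifugal, so Coriolis balances both:
fV = (1/ρ)|∂P/∂n| + V²/R  →  V² − fR·V + fR·V_g = 0
With fR = 7.94×10⁻⁵ × 549×10³ m = 43.6 m/s:
V = [fR − √((fR)² − 4 fR V_g)]/2 = [43.6 − √(43.6² − 4×43.6×6.66)]/2 = 8.2 m/s
Supergeostrophic (V > V_g = 6.66 m/s), as expected around a high.

8.20 m/s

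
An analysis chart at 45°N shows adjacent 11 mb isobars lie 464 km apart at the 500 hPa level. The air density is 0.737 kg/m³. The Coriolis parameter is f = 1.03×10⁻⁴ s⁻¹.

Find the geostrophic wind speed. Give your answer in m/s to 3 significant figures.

Pressure gradient: |∂P/∂n| = 1100 Pa / 464000 m = 2.37×10⁻³ Pa/m
Geostrophic balance (pressure-gradient force = Coriolis force):
V_g = (1/(fρ)) |∂P/∂n| = 2.37×10⁻³ / (1.03×10⁻⁴ × 0.737) = 31.2 m/s

31.2 m/s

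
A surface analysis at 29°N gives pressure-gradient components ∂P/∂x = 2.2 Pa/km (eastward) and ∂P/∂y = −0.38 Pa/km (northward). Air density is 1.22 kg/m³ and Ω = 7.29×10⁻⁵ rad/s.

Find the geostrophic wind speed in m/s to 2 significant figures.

26 m/s

Coriolis parameter at 29°N:
f = 2Ω sin φ = 2 × 7.29×10⁻⁵ × sin 29° = 7.07×10⁻⁵ s⁻¹
Component geostrophic relations (x east, y north):
u_g = −(1/(fρ)) ∂P/∂y,  v_g = (1/(fρ)) ∂P/∂x
u_g = −(−0.38×10⁻³)/(7.07×10⁻⁵ × 1.22) = 4.41 m/s;  v_g = (2.2×10⁻³)/(7.07×10⁻⁵ × 1.22) = 25.5 m/s
|V_g| = √(u_g² + v_g²) = 25.9 m/s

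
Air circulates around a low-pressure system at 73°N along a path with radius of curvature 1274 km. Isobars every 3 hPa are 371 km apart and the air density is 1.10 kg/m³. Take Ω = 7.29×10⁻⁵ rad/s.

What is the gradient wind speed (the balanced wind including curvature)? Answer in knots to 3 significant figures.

9.96 knots

Coriolis parameter at 73°N:
f = 2Ω sin φ = 2 × 7.29×10⁻⁵ × sin 73° = 1.39×10⁻⁴ s⁻¹
Pressure gradient: |∂P/∂n| = 300 Pa / 371000 m = 8.09×10⁻⁴ Pa/m
Geostrophic speed: V_g = |∂P/∂n|/(fρ) = 8.09×10⁻⁴/(1.39×10⁻⁴ × 1.10) = 5.27 m/s
Around a low, centrifugal force acts outward with Coriolis, so pressure-gradient force balances both:
(1/ρ)|∂P/∂n| = fV + V²/R  →  V² + fR·V − fR·V_g = 0
With fR = 1.39×10⁻⁴ × 1274×10³ m = 178 m/s:
V = [−fR + √((fR)² + 4 fR V_g)]/2 = [−178 + √(178² + 4×178×5.27)]/2 = 5.12 m/s
Subgeostrophic (V < V_g = 5.27 m/s), as expected around a low.
Converting: 5.12 m/s × 1.944 = 9.96 knots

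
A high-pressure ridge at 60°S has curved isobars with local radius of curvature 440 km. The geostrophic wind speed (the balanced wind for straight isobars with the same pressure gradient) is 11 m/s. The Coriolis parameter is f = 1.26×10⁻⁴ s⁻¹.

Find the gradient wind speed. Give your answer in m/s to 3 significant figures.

15.1 m/s

Around a high, pressure-gradient force acts outward with centrifugal, so Coriolis balances both:
fV = (1/ρ)|∂P/∂n| + V²/R  →  V² − fR·V + fR·V_g = 0
With fR = 1.26×10⁻⁴ × 440×10³ m = 55.4 m/s:
V = [fR − √((fR)² − 4 fR V_g)]/2 = [55.4 − √(55.4² − 4×55.4×11)]/2 = 15.1 m/s
Supergeostrophic (V > V_g = 11 m/s), as expected around a high.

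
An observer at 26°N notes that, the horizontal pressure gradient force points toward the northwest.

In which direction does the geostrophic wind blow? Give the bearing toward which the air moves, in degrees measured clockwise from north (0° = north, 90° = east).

045°

The pressure-gradient force points toward the northwest (bearing 315°).
Geostrophic balance: in the Northern Hemisphere the Coriolis force deflects motion to the right, so the geostrophic wind blows 90° to the right of the pressure-gradient force (low pressure on the left).
Rotating 315° by 90° clockwise gives 045° — the wind blows toward the northeast.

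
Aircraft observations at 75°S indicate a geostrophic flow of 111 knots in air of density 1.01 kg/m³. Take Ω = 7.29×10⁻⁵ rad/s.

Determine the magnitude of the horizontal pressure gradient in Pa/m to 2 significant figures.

8.1×10⁻³ Pa/m

Coriolis parameter at 75°S:
f = 2Ω sin φ = 2 × 7.29×10⁻⁵ × sin 75° = 1.41×10⁻⁴ s⁻¹
Wind speed in SI: 111 knots = 57.1 m/s
Geostrophic balance rearranged: |∂P/∂n| = f ρ V_g
|∂P/∂n| = 1.41×10⁻⁴ × 1.01 × 57.1 = 8.12×10⁻³ Pa/m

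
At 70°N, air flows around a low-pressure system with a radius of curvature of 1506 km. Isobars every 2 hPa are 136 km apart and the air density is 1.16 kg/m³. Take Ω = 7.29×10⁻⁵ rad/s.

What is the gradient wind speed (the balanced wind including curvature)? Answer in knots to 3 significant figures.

Coriolis parameter at 70°N:
f = 2Ω sin φ = 2 × 7.29×10⁻⁵ × sin 70° = 1.37×10⁻⁴ s⁻¹
Pressure gradient: |∂P/∂n| = 200 Pa / 136000 m = 1.47×10⁻³ Pa/m
Geostrophic speed: V_g = |∂P/∂n|/(fρ) = 1.47×10⁻³/(1.37×10⁻⁴ × 1.16) = 9.25 m/s
Around a low, centrifugal force acts outward with Coriolis, so pressure-gradient force balances both:
(1/ρ)|∂P/∂n| = fV + V²/R  →  V² + fR·V − fR·V_g = 0
With fR = 1.37×10⁻⁴ × 1506×10³ m = 206 m/s:
V = [−fR + √((fR)² + 4 fR V_g)]/2 = [−206 + √(206² + 4×206×9.25)]/2 = 8.87 m/s
Subgeostrophic (V < V_g = 9.25 m/s), as expected around a low.
Converting: 8.87 m/s × 1.944 = 17.2 knots

17.2 knots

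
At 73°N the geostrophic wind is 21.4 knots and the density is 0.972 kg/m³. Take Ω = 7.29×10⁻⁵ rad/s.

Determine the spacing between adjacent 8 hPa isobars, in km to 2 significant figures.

540 km

Coriolis parameter at 73°N:
f = 2Ω sin φ = 2 × 7.29×10⁻⁵ × sin 73° = 1.39×10⁻⁴ s⁻¹
Wind speed in SI: 21.4 knots = 11.0 m/s
Geostrophic balance rearranged: |∂P/∂n| = f ρ V_g
|∂P/∂n| = 1.39×10⁻⁴ × 0.972 × 11.0 = 1.49×10⁻³ Pa/m
Isobar spacing: Δn = ΔP/|∂P/∂n| = 800 Pa / 1.49×10⁻³ Pa/m = 536189 m ≈ 540 km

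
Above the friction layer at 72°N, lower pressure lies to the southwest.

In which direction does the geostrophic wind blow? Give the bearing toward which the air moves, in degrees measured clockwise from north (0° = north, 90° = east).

315°

The pressure-gradient force points toward the southwest (bearing 225°).
Geostrophic balance: in the Northern Hemisphere the Coriolis force deflects motion to the right, so the geostrophic wind blows 90° to the right of the pressure-gradient force (low pressure on the left).
Rotating 225° by 90° clockwise gives 315° — the wind blows toward the northwest.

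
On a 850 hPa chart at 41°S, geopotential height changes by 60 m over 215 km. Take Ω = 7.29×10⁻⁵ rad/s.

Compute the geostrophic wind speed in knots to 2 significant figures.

Coriolis parameter at 41°S:
f = 2Ω sin φ = 2 × 7.29×10⁻⁵ × sin 41° = 9.57×10⁻⁵ s⁻¹
Height gradient: |∂Z/∂n| = 60 m / 215000 m = 2.79×10⁻⁴
On a pressure surface, geostrophic balance gives V_g = (g/f)|∂Z/∂n|:
V_g = 9.81 × 2.79×10⁻⁴ / 9.57×10⁻⁵ = 28.6 m/s
Converting: 28.6 m/s × 1.944 = 56 knots

56 knots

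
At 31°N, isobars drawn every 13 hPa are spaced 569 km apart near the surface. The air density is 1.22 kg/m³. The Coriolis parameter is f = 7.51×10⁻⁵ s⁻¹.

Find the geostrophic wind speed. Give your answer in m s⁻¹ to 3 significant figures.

24.9 m s⁻¹

Pressure gradient: |∂P/∂n| = 1300 Pa / 569000 m = 2.28×10⁻³ Pa/m
Geostrophic balance (pressure-gradient force = Coriolis force):
V_g = (1/(fρ)) |∂P/∂n| = 2.28×10⁻³ / (7.51×10⁻⁵ × 1.22) = 24.9 m/s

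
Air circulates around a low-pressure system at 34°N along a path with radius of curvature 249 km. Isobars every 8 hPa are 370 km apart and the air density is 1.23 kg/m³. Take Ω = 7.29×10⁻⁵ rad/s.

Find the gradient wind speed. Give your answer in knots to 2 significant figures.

25 knots

Coriolis parameter at 34°N:
f = 2Ω sin φ = 2 × 7.29×10⁻⁵ × sin 34° = 8.15×10⁻⁵ s⁻¹
Pressure gradient: |∂P/∂n| = 800 Pa / 370000 m = 2.16×10⁻³ Pa/m
Geostrophic speed: V_g = |∂P/∂n|/(fρ) = 2.16×10⁻³/(8.15×10⁻⁵ × 1.23) = 21.6 m/s
Around a low, centrifugal force acts outward with Coriolis, so pressure-gradient force balances both:
(1/ρ)|∂P/∂n| = fV + V²/R  →  V² + fR·V − fR·V_g = 0
With fR = 8.15×10⁻⁵ × 249×10³ m = 20.3 m/s:
V = [−fR + √((fR)² + 4 fR V_g)]/2 = [−20.3 + √(20.3² + 4×20.3×21.6)]/2 = 13.1 m/s
Subgeostrophic (V < V_g = 21.6 m/s), as expected around a low.
Converting: 13.1 m/s × 1.944 = 25 knots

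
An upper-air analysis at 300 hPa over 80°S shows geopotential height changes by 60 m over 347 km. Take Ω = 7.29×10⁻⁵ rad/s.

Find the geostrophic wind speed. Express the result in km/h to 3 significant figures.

42.5 km/h

Coriolis parameter at 80°S:
f = 2Ω sin φ = 2 × 7.29×10⁻⁵ × sin 80° = 1.44×10⁻⁴ s⁻¹
Height gradient: |∂Z/∂n| = 60 m / 347000 m = 1.73×10⁻⁴
On a pressure surface, geostrophic balance gives V_g = (g/f)|∂Z/∂n|:
V_g = 9.81 × 1.73×10⁻⁴ / 1.44×10⁻⁴ = 11.8 m/s
Converting: 11.8 m/s × 3.6 = 42.5 km/h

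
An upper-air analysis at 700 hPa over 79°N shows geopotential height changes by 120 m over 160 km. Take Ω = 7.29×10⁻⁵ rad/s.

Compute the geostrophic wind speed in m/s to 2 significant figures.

Coriolis parameter at 79°N:
f = 2Ω sin φ = 2 × 7.29×10⁻⁵ × sin 79° = 1.43×10⁻⁴ s⁻¹
Height gradient: |∂Z/∂n| = 120 m / 160000 m = 7.50×10⁻⁴
On a pressure surface, geostrophic balance gives V_g = (g/f)|∂Z/∂n|:
V_g = 9.81 × 7.50×10⁻⁴ / 1.43×10⁻⁴ = 51.4 m/s

51 m/s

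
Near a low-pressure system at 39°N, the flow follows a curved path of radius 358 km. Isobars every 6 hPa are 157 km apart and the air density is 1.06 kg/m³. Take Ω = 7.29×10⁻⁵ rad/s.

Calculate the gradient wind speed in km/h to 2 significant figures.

83 km/h

Coriolis parameter at 39°N:
f = 2Ω sin φ = 2 × 7.29×10⁻⁵ × sin 39° = 9.18×10⁻⁵ s⁻¹
Pressure gradient: |∂P/∂n| = 600 Pa / 157000 m = 3.82×10⁻³ Pa/m
Geostrophic speed: V_g = |∂P/∂n|/(fρ) = 3.82×10⁻³/(9.18×10⁻⁵ × 1.06) = 39.3 m/s
Around a low, centrifugal force acts outward with Coriolis, so pressure-gradient force balances both:
(1/ρ)|∂P/∂n| = fV + V²/R  →  V² + fR·V − fR·V_g = 0
With fR = 9.18×10⁻⁵ × 358×10³ m = 32.8 m/s:
V = [−fR + √((fR)² + 4 fR V_g)]/2 = [−32.8 + √(32.8² + 4×32.8×39.3)]/2 = 23.1 m/s
Subgeostrophic (V < V_g = 39.3 m/s), as expected around a low.
Converting: 23.1 m/s × 3.6 = 83 km/h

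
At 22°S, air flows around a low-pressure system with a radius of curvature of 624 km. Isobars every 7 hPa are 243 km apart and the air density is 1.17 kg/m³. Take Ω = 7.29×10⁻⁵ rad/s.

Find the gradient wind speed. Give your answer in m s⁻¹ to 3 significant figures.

25.7 m s⁻¹

Coriolis parameter at 22°S:
f = 2Ω sin φ = 2 × 7.29×10⁻⁵ × sin 22° = 5.46×10⁻⁵ s⁻¹
Pressure gradient: |∂P/∂n| = 700 Pa / 243000 m = 2.88×10⁻³ Pa/m
Geostrophic speed: V_g = |∂P/∂n|/(fρ) = 2.88×10⁻³/(5.46×10⁻⁵ × 1.17) = 45.1 m/s
Around a low, centrifugal force acts outward with Coriolis, so pressure-gradient force balances both:
(1/ρ)|∂P/∂n| = fV + V²/R  →  V² + fR·V − fR·V_g = 0
With fR = 5.46×10⁻⁵ × 624×10³ m = 34.1 m/s:
V = [−fR + √((fR)² + 4 fR V_g)]/2 = [−34.1 + √(34.1² + 4×34.1×45.1)]/2 = 25.7 m/s
Subgeostrophic (V < V_g = 45.1 m/s), as expected around a low.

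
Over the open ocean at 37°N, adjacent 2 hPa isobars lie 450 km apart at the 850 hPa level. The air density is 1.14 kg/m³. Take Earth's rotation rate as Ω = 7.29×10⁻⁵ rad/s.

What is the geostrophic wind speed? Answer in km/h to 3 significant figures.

16.0 km/h

Coriolis parameter at 37°N:
f = 2Ω sin φ = 2 × 7.29×10⁻⁵ × sin 37° = 8.77×10⁻⁵ s⁻¹
Pressure gradient: |∂P/∂n| = 200 Pa / 450000 m = 4.44×10⁻⁴ Pa/m
Geostrophic balance (pressure-gradient force = Coriolis force):
V_g = (1/(fρ)) |∂P/∂n| = 4.44×10⁻⁴ / (8.77×10⁻⁵ × 1.14) = 4.44 m/s
Converting: 4.44 m/s × 3.6 = 16.0 km/h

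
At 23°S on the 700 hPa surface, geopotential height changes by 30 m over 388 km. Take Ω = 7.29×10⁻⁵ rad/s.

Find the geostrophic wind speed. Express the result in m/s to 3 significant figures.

13.3 m/s

Coriolis parameter at 23°S:
f = 2Ω sin φ = 2 × 7.29×10⁻⁵ × sin 23° = 5.70×10⁻⁵ s⁻¹
Height gradient: |∂Z/∂n| = 30 m / 388000 m = 7.73×10⁻⁵
On a pressure surface, geostrophic balance gives V_g = (g/f)|∂Z/∂n|:
V_g = 9.81 × 7.73×10⁻⁵ / 5.70×10⁻⁵ = 13.3 m/s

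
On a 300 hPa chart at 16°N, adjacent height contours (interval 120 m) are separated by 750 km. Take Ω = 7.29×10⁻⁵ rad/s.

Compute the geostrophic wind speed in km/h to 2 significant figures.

Coriolis parameter at 16°N:
f = 2Ω sin φ = 2 × 7.29×10⁻⁵ × sin 16° = 4.02×10⁻⁵ s⁻¹
Height gradient: |∂Z/∂n| = 120 m / 750000 m = 1.60×10⁻⁴
On a pressure surface, geostrophic balance gives V_g = (g/f)|∂Z/∂n|:
V_g = 9.81 × 1.60×10⁻⁴ / 4.02×10⁻⁵ = 39.1 m/s
Converting: 39.1 m/s × 3.6 = 140 km/h

140 km/h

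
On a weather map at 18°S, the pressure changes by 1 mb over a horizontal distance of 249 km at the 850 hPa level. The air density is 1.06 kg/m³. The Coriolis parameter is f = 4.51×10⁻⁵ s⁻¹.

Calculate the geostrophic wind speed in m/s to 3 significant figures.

8.40 m/s

Pressure gradient: |∂P/∂n| = 100 Pa / 249000 m = 4.02×10⁻⁴ Pa/m
Geostrophic balance (pressure-gradient force = Coriolis force):
V_g = (1/(fρ)) |∂P/∂n| = 4.02×10⁻⁴ / (4.51×10⁻⁵ × 1.06) = 8.40 m/s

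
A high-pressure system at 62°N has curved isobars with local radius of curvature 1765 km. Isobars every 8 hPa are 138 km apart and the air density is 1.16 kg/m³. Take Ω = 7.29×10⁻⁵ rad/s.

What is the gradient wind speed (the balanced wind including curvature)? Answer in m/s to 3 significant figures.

49.7 m/s

Coriolis parameter at 62°N:
f = 2Ω sin φ = 2 × 7.29×10⁻⁵ × sin 62° = 1.29×10⁻⁴ s⁻¹
Pressure gradient: |∂P/∂n| = 800 Pa / 138000 m = 5.80×10⁻³ Pa/m
Geostrophic speed: V_g = |∂P/∂n|/(fρ) = 5.80×10⁻³/(1.29×10⁻⁴ × 1.16) = 38.8 m/s
Around a high, pressure-gradient force acts outward with centrifugal, so Coriolis balances both:
fV = (1/ρ)|∂P/∂n| + V²/R  →  V² − fR·V + fR·V_g = 0
With fR = 1.29×10⁻⁴ × 1765×10³ m = 227 m/s:
V = [fR − √((fR)² − 4 fR V_g)]/2 = [227 − √(227² − 4×227×38.8)]/2 = 49.7 m/s
Supergeostrophic (V > V_g = 38.8 m/s), as expected around a high.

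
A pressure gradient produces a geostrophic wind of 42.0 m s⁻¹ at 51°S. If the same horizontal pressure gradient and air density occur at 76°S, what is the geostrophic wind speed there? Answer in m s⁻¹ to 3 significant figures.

With the same pressure gradient and density, V_g ∝ 1/f ∝ 1/sin φ.
V₂ = V₁ · sin φ₁ / sin φ₂ = 42.0 × sin 51° / sin 76°
V₂ = 42.0 × 0.7771/0.9703 = 33.6 m s⁻¹

33.6 m s⁻¹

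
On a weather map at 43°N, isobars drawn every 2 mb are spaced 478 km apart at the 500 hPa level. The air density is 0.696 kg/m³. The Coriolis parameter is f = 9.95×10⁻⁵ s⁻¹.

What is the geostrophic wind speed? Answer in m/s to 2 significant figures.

Pressure gradient: |∂P/∂n| = 200 Pa / 478000 m = 4.18×10⁻⁴ Pa/m
Geostrophic balance (pressure-gradient force = Coriolis force):
V_g = (1/(fρ)) |∂P/∂n| = 4.18×10⁻⁴ / (9.95×10⁻⁵ × 0.696) = 6.04 m/s

6.0 m/s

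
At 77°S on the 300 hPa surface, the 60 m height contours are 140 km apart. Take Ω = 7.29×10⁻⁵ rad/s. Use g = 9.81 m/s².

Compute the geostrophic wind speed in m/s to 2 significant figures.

30 m/s

Coriolis parameter at 77°S:
f = 2Ω sin φ = 2 × 7.29×10⁻⁵ × sin 77° = 1.42×10⁻⁴ s⁻¹
Height gradient: |∂Z/∂n| = 60 m / 140000 m = 4.29×10⁻⁴
On a pressure surface, geostrophic balance gives V_g = (g/f)|∂Z/∂n|:
V_g = 9.81 × 4.29×10⁻⁴ / 1.42×10⁻⁴ = 29.6 m/s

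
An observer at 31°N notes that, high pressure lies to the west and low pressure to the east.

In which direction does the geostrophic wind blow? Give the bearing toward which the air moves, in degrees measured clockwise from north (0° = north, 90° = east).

180°

The pressure-gradient force points toward the east (bearing 090°).
Geostrophic balance: in the Northern Hemisphere the Coriolis force deflects motion to the right, so the geostrophic wind blows 90° to the right of the pressure-gradient force (low pressure on the left).
Rotating 090° by 90° clockwise gives 180° — the wind blows toward the south.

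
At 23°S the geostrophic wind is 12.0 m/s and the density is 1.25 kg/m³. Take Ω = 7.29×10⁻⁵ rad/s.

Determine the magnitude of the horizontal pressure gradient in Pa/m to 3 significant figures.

8.55×10⁻⁴ Pa/m

Coriolis parameter at 23°S:
f = 2Ω sin φ = 2 × 7.29×10⁻⁵ × sin 23° = 5.70×10⁻⁵ s⁻¹
Geostrophic balance rearranged: |∂P/∂n| = f ρ V_g
|∂P/∂n| = 5.70×10⁻⁵ × 1.25 × 12.0 = 8.55×10⁻⁴ Pa/m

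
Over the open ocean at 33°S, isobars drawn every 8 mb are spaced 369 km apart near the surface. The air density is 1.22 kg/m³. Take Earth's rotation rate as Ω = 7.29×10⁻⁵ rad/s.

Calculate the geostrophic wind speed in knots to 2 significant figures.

44 knots

Coriolis parameter at 33°S:
f = 2Ω sin φ = 2 × 7.29×10⁻⁵ × sin 33° = 7.94×10⁻⁵ s⁻¹
Pressure gradient: |∂P/∂n| = 800 Pa / 369000 m = 2.17×10⁻³ Pa/m
Geostrophic balance (pressure-gradient force = Coriolis force):
V_g = (1/(fρ)) |∂P/∂n| = 2.17×10⁻³ / (7.94×10⁻⁵ × 1.22) = 22.4 m/s
Converting: 22.4 m/s × 1.944 = 44 knots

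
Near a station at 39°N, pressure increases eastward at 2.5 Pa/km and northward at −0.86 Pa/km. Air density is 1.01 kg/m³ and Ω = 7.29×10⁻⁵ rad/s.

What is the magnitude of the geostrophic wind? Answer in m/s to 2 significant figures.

Coriolis parameter at 39°N:
f = 2Ω sin φ = 2 × 7.29×10⁻⁵ × sin 39° = 9.18×10⁻⁵ s⁻¹
Component geostrophic relations (x east, y north):
u_g = −(1/(fρ)) ∂P/∂y,  v_g = (1/(fρ)) ∂P/∂x
u_g = −(−0.86×10⁻³)/(9.18×10⁻⁵ × 1.01) = 9.28 m/s;  v_g = (2.5×10⁻³)/(9.18×10⁻⁵ × 1.01) = 27.0 m/s
|V_g| = √(u_g² + v_g²) = 28.5 m/s

29 m/s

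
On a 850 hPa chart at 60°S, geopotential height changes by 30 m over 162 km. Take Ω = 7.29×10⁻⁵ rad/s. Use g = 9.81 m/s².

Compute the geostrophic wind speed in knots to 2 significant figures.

28 knots

Coriolis parameter at 60°S:
f = 2Ω sin φ = 2 × 7.29×10⁻⁵ × sin 60° = 1.26×10⁻⁴ s⁻¹
Height gradient: |∂Z/∂n| = 30 m / 162000 m = 1.85×10⁻⁴
On a pressure surface, geostrophic balance gives V_g = (g/f)|∂Z/∂n|:
V_g = 9.81 × 1.85×10⁻⁴ / 1.26×10⁻⁴ = 14.4 m/s
Converting: 14.4 m/s × 1.944 = 28 knots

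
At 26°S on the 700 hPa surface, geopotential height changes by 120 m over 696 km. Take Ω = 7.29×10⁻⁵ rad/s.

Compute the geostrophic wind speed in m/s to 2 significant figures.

26 m/s

Coriolis parameter at 26°S:
f = 2Ω sin φ = 2 × 7.29×10⁻⁵ × sin 26° = 6.39×10⁻⁵ s⁻¹
Height gradient: |∂Z/∂n| = 120 m / 696000 m = 1.72×10⁻⁴
On a pressure surface, geostrophic balance gives V_g = (g/f)|∂Z/∂n|:
V_g = 9.81 × 1.72×10⁻⁴ / 6.39×10⁻⁵ = 26.5 m/s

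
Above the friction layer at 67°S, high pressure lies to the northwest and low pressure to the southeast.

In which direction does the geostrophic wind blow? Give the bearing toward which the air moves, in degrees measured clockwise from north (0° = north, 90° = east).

The pressure-gradient force points toward the southeast (bearing 135°).
Geostrophic balance: in the Southern Hemisphere the Coriolis force deflects motion to the left, so the geostrophic wind blows 90° to the left of the pressure-gradient force (low pressure on the right).
Rotating 135° by 90° counterclockwise gives 045° — the wind blows toward the northeast.

045°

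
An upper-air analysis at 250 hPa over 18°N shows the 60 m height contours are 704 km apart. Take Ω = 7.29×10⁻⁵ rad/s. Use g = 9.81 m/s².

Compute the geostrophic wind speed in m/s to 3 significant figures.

18.6 m/s

Coriolis parameter at 18°N:
f = 2Ω sin φ = 2 × 7.29×10⁻⁵ × sin 18° = 4.51×10⁻⁵ s⁻¹
Height gradient: |∂Z/∂n| = 60 m / 704000 m = 8.52×10⁻⁵
On a pressure surface, geostrophic balance gives V_g = (g/f)|∂Z/∂n|:
V_g = 9.81 × 8.52×10⁻⁵ / 4.51×10⁻⁵ = 18.6 m/s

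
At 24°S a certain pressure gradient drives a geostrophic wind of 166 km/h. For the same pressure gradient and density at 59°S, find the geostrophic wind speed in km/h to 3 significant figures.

78.8 km/h

With the same pressure gradient and density, V_g ∝ 1/f ∝ 1/sin φ.
V₂ = V₁ · sin φ₁ / sin φ₂ = 166 × sin 24° / sin 59°
V₂ = 166 × 0.4067/0.8572 = 78.8 km/h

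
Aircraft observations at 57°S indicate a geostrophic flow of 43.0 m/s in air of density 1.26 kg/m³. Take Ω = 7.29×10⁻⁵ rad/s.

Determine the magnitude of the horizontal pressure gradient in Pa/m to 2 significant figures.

6.6×10⁻³ Pa/m

Coriolis parameter at 57°S:
f = 2Ω sin φ = 2 × 7.29×10⁻⁵ × sin 57° = 1.22×10⁻⁴ s⁻¹
Geostrophic balance rearranged: |∂P/∂n| = f ρ V_g
|∂P/∂n| = 1.22×10⁻⁴ × 1.26 × 43.0 = 6.63×10⁻³ Pa/m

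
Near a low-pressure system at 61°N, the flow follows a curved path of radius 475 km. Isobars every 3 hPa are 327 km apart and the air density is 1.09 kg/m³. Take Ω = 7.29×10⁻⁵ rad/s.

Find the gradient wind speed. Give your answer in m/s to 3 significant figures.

Coriolis parameter at 61°N:
f = 2Ω sin φ = 2 × 7.29×10⁻⁵ × sin 61° = 1.28×10⁻⁴ s⁻¹
Pressure gradient: |∂P/∂n| = 300 Pa / 327000 m = 9.17×10⁻⁴ Pa/m
Geostrophic speed: V_g = |∂P/∂n|/(fρ) = 9.17×10⁻⁴/(1.28×10⁻⁴ × 1.09) = 6.60 m/s
Around a low, centrifugal force acts outward with Coriolis, so pressure-gradient force balances both:
(1/ρ)|∂P/∂n| = fV + V²/R  →  V² + fR·V − fR·V_g = 0
With fR = 1.28×10⁻⁴ × 475×10³ m = 60.6 m/s:
V = [−fR + √((fR)² + 4 fR V_g)]/2 = [−60.6 + √(60.6² + 4×60.6×6.6)]/2 = 6.01 m/s
Subgeostrophic (V < V_g = 6.6 m/s), as expected around a low.

6.01 m/s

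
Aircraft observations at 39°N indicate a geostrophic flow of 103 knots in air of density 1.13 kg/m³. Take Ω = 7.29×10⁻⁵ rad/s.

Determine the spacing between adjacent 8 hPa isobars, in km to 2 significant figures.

150 km

Coriolis parameter at 39°N:
f = 2Ω sin φ = 2 × 7.29×10⁻⁵ × sin 39° = 9.18×10⁻⁵ s⁻¹
Wind speed in SI: 103 knots = 53.0 m/s
Geostrophic balance rearranged: |∂P/∂n| = f ρ V_g
|∂P/∂n| = 9.18×10⁻⁵ × 1.13 × 53.0 = 5.49×10⁻³ Pa/m
Isobar spacing: Δn = ΔP/|∂P/∂n| = 800 Pa / 5.49×10⁻³ Pa/m = 145615 m ≈ 150 km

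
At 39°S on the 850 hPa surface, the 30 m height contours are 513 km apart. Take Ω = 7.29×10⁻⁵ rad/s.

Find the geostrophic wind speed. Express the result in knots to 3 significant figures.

Coriolis parameter at 39°S:
f = 2Ω sin φ = 2 × 7.29×10⁻⁵ × sin 39° = 9.18×10⁻⁵ s⁻¹
Height gradient: |∂Z/∂n| = 30 m / 513000 m = 5.85×10⁻⁵
On a pressure surface, geostrophic balance gives V_g = (g/f)|∂Z/∂n|:
V_g = 9.81 × 5.85×10⁻⁵ / 9.18×10⁻⁵ = 6.25 m/s
Converting: 6.25 m/s × 1.944 = 12.2 knots

12.2 knots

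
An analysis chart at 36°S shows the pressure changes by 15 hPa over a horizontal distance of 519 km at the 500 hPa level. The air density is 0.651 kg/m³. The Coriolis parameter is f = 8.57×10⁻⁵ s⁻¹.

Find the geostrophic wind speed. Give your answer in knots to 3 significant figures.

Pressure gradient: |∂P/∂n| = 1500 Pa / 519000 m = 2.89×10⁻³ Pa/m
Geostrophic balance (pressure-gradient force = Coriolis force):
V_g = (1/(fρ)) |∂P/∂n| = 2.89×10⁻³ / (8.57×10⁻⁵ × 0.651) = 51.8 m/s
Converting: 51.8 m/s × 1.944 = 101 knots

101 knots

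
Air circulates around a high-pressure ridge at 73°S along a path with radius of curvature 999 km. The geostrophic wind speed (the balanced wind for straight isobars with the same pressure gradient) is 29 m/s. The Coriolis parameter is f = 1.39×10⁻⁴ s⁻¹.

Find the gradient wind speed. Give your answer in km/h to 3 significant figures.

Around a high, pressure-gradient force acts outward with centrifugal, so Coriolis balances both:
fV = (1/ρ)|∂P/∂n| + V²/R  →  V² − fR·V + fR·V_g = 0
With fR = 1.39×10⁻⁴ × 999×10³ m = 139 m/s:
V = [fR − √((fR)² − 4 fR V_g)]/2 = [139 − √(139² − 4×139×29)]/2 = 41.3 m/s
Supergeostrophic (V > V_g = 29 m/s), as expected around a high.
Converting: 41.3 m/s × 3.6 = 149 km/h

149 km/h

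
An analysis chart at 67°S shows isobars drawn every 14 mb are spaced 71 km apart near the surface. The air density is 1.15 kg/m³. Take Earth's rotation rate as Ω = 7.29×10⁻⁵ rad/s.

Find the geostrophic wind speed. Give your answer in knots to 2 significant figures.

250 knots

Coriolis parameter at 67°S:
f = 2Ω sin φ = 2 × 7.29×10⁻⁵ × sin 67° = 1.34×10⁻⁴ s⁻¹
Pressure gradient: |∂P/∂n| = 1400 Pa / 71000 m = 1.97×10⁻² Pa/m
Geostrophic balance (pressure-gradient force = Coriolis force):
V_g = (1/(fρ)) |∂P/∂n| = 1.97×10⁻² / (1.34×10⁻⁴ × 1.15) = 128 m/s
Converting: 128 m/s × 1.944 = 250 knots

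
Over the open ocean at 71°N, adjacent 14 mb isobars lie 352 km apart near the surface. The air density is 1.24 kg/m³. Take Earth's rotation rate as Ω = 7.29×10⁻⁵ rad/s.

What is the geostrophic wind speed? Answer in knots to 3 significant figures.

Coriolis parameter at 71°N:
f = 2Ω sin φ = 2 × 7.29×10⁻⁵ × sin 71° = 1.38×10⁻⁴ s⁻¹
Pressure gradient: |∂P/∂n| = 1400 Pa / 352000 m = 3.98×10⁻³ Pa/m
Geostrophic balance (pressure-gradient force = Coriolis force):
V_g = (1/(fρ)) |∂P/∂n| = 3.98×10⁻³ / (1.38×10⁻⁴ × 1.24) = 23.3 m/s
Converting: 23.3 m/s × 1.944 = 45.2 knots

45.2 knots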